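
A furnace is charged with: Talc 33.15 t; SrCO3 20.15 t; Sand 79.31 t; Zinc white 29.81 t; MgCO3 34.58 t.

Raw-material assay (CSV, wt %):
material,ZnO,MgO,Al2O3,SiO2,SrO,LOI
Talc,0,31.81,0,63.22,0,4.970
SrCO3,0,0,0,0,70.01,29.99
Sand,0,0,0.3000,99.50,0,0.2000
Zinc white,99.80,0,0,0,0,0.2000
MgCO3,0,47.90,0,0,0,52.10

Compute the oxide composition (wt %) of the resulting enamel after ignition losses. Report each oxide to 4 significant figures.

Values along the way are displayed rounded to 4 significant figures on the page; the whole derivation keeps full precision at all times. A single rounding yields every reported number. The derived quantities are computed at full float precision (the yield, the five compositions, glass mass, ignition loss, the totals) using the weight values for 171.1 t of glass as they appear in the problem or answer text.
Per-oxide mass from batch:
  ZnO: 29.81·0.9980 = 29.75 t
  MgO: 33.15·0.3181 + 34.58·0.4790 = 27.11 t
  Al2O3: 79.31·0.003000 = 0.2379 t
  SiO2: 33.15·0.6322 + 79.31·0.9950 = 99.87 t
  SrO: 20.15·0.7001 = 14.11 t
LOI: 33.15·0.04970 + 20.15·0.2999 + 79.31·0.002000 + 29.81·0.002000 + 34.58·0.5210 = 25.92 t
Resulting glass, batch − LOI: 197.0 − 25.92 = 171.1 t (= Σ oxide masses)
wt %: oxide over glass, times 100

Glass mass = 171.1 t (batch 197.0 − LOI 25.92).
Composition: ZnO 17.39%, MgO 15.85%, Al2O3 0.1391%, SiO2 58.38%, SrO 8.246%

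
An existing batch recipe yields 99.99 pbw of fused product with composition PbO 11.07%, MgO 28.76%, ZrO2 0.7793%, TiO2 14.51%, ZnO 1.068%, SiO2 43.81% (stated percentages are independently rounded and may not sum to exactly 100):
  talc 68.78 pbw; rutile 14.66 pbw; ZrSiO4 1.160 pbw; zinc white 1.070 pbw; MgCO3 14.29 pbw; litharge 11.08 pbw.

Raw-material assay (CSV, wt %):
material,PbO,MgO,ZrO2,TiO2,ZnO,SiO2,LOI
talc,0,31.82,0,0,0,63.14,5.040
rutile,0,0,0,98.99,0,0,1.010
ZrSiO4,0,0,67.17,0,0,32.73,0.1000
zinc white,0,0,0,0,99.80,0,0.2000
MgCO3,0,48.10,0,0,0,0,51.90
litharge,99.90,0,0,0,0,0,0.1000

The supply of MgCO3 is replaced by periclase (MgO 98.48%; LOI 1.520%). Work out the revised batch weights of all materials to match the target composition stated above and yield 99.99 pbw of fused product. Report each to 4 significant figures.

Values along the way are displayed rounded off to 4 significant digits alongside each step. Exact precision is maintained at every stage; every reported value receives exactly one rounding — all derived quantities are carried in full precision (the six compositions, LOI, yield, the totals, net glass mass) from the weighed amounts per 99.99 pbw of glass, exactly as printed in the question or the answer.
Oxide mass targets, per 99.99 pbw fused product:
  PbO: 11.07% × 99.99 = 11.07 pbw
  MgO: 28.76% × 99.99 = 28.76 pbw
  ZrO2: 0.7793% × 99.99 = 0.7792 pbw
  TiO2: 14.51% × 99.99 = 14.51 pbw
  ZnO: 1.068% × 99.99 = 1.068 pbw
  SiO2: 43.81% × 99.99 = 43.81 pbw
A balance pass over the oxides, working from each reported weight, on the stated basis (every target is met by its sum within answer rounding):
  PbO: 11.08·0.9990 = 11.07 pbw (target 11.07 pbw)
  MgO: 68.78·0.3182 + 6.978·0.9848 = 28.76 pbw (target 28.76 pbw)
  ZrO2: 1.160·0.6717 = 0.7792 pbw (target 0.7792 pbw)
  TiO2: 14.66·0.9899 = 14.51 pbw (target 14.51 pbw)
  ZnO: 1.070·0.9980 = 1.068 pbw (target 1.068 pbw)
  SiO2: 68.78·0.6314 + 1.160·0.3273 = 43.81 pbw (target 43.81 pbw)
Auditing the glass mass value: net batch after ignition = 99.99 pbw (per-oxide target masses sum to 99.99 pbw; against the stated basis, 99.99 pbw — deltas are rounding alone).
Adding the batch up: Σ batch = 103.7 pbw; LOI loss = Σ batch·LOI = 3.735 pbw; yield, glass over the total, = 96.40%.

Revised batch per 99.99 pbw fused product:
  talc: 68.78 pbw
  rutile: 14.66 pbw
  ZrSiO4: 1.160 pbw
  zinc white: 1.070 pbw
  periclase: 6.978 pbw
  litharge: 11.08 pbw
Total batch = 103.7 pbw; LOI loss = 3.735 pbw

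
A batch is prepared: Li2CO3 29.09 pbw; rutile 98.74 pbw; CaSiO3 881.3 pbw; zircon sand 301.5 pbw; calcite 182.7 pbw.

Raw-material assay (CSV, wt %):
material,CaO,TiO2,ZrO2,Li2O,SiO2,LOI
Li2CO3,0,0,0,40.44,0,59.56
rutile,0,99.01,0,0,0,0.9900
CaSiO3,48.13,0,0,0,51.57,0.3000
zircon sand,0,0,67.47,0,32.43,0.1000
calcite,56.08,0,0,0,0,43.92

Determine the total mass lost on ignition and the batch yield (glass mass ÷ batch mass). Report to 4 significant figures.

LOI loss = 101.5 pbw; glass = 1392 pbw; yield = 93.20%

Full precision is maintained all the way through; working values are shown rounded off to 4 significant figures alongside each step — each reported number is rounded only once — derived quantities are carried from the batch weights on 1392 pbw of glass in exact precision (totals, the yield, net glass mass, the five compositions, LOI) as set out in the question or the answer.
Loss on ignition, line by line:
  Li2CO3: 29.09 × 0.5956 = 17.33 pbw
  rutile: 98.74 × 0.009900 = 0.9775 pbw
  CaSiO3: 881.3 × 0.003000 = 2.644 pbw
  zircon sand: 301.5 × 0.001000 = 0.3015 pbw
  calcite: 182.7 × 0.4392 = 80.24 pbw
Total LOI = 101.5 pbw
Glass = batch − LOI = 1493 − 101.5 = 1392 pbw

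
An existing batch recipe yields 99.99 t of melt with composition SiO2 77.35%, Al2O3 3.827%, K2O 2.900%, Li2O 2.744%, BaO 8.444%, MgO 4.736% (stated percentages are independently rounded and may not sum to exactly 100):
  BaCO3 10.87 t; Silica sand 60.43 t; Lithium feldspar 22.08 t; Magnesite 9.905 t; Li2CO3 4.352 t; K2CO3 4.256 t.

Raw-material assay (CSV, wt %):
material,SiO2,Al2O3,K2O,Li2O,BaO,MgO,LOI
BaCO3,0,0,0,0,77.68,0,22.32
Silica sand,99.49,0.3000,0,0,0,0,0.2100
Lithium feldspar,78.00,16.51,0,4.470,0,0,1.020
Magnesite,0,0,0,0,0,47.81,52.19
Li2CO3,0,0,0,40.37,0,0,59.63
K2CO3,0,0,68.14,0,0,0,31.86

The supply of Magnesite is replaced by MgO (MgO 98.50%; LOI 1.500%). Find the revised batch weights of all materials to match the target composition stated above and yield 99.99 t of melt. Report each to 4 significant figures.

Revised batch per 99.99 t melt:
  BaCO3: 10.87 t
  Silica sand: 60.43 t
  Lithium feldspar: 22.08 t
  MgO: 4.808 t
  Li2CO3: 4.352 t
  K2CO3: 4.256 t
Total batch = 106.8 t; LOI loss = 6.801 t

The working math maintains full precision at all times — in-progress results are shown with 4-significant-digit rounding as written — every reported result undergoes a single rounding; all derived quantities (LOI, the totals, glass mass, the six compositions, yield) are carried in full precision using the weight values per 99.99 t of glass exactly as shown in question or answer.
Per-oxide target masses for 99.99 t melt:
  SiO2: 77.35% × 99.99 = 77.34 t
  Al2O3: 3.827% × 99.99 = 3.827 t
  K2O: 2.900% × 99.99 = 2.900 t
  Li2O: 2.744% × 99.99 = 2.744 t
  BaO: 8.444% × 99.99 = 8.443 t
  MgO: 4.736% × 99.99 = 4.736 t
Checking each oxide sum using the reported weights, versus the basis set out (sums match the target masses up to rounding of the answer):
  SiO2: 60.43·0.9949 + 22.08·0.7800 = 77.34 t (target 77.34 t)
  Al2O3: 60.43·0.003000 + 22.08·0.1651 = 3.827 t (target 3.827 t)
  K2O: 4.256·0.6814 = 2.900 t (target 2.900 t)
  Li2O: 22.08·0.04470 + 4.352·0.4037 = 2.744 t (target 2.744 t)
  BaO: 10.87·0.7768 = 8.444 t (target 8.443 t)
  MgO: 4.808·0.9850 = 4.736 t (target 4.736 t)
Glass-mass closure: batch Σ − ignition loss = 99.99 t (oxide target masses add up to 99.99 t; versus the stated basis of 99.99 t — a pure rounding effect).
Adding the batch up: Σ batch = 106.8 t; loss to ignition Σ batch·LOI = 6.801 t; yield, glass over the total, = 93.63%.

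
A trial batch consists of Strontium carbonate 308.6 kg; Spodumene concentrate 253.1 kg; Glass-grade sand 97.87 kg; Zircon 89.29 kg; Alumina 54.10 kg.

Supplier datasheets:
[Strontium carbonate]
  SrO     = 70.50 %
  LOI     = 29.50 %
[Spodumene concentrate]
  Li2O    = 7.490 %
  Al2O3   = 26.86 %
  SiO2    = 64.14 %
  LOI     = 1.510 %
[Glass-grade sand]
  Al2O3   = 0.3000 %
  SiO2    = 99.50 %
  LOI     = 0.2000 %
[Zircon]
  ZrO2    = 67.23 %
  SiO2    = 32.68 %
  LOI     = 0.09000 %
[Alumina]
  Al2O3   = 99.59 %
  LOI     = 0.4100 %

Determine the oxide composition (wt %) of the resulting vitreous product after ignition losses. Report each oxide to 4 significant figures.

Glass mass = 707.6 kg (batch 803.0 − LOI 95.36).
Composition: SrO 30.75%, Li2O 2.679%, ZrO2 8.484%, Al2O3 17.26%, SiO2 40.83%

Intermediates are displayed with 4-significant-figure rounding alongside each step. All internal work keeps full precision end to end; every reported number is rounded just once. Derived quantities are re-derived starting from the weights for 707.6 kg of glass at exact precision (yield, the totals, ignition loss, five oxide percentages, glass mass), precisely as stated by question or answer.
Oxide masses out of the charge:
  SrO: 308.6·0.7050 = 217.6 kg
  Li2O: 253.1·0.07490 = 18.96 kg
  ZrO2: 89.29·0.6723 = 60.03 kg
  Al2O3: 253.1·0.2686 + 97.87·0.003000 + 54.10·0.9959 = 122.2 kg
  SiO2: 253.1·0.6414 + 97.87·0.9950 + 89.29·0.3268 = 288.9 kg
LOI: 308.6·0.2950 + 253.1·0.01510 + 97.87·0.002000 + 89.29·9.000e-04 + 54.10·0.004100 = 95.36 kg
Glass mass = batch − LOI = 803.0 − 95.36 = 707.6 kg (the oxide masses sum to this)
percent share: oxide ÷ glass, ×100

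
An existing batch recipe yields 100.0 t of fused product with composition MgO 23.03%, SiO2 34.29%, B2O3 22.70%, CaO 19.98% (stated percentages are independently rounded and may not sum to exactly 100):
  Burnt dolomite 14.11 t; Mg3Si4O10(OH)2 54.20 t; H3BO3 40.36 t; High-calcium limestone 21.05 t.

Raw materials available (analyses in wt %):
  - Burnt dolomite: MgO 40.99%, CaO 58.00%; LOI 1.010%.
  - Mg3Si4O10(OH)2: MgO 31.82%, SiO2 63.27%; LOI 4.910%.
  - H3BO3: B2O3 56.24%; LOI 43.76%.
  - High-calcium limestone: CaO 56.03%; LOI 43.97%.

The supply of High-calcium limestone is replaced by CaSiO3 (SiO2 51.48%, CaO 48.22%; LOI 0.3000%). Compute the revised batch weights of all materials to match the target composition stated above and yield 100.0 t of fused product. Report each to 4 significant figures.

Revised batch per 100.0 t fused product:
  Burnt dolomite: 22.89 t
  Mg3Si4O10(OH)2: 42.89 t
  H3BO3: 40.36 t
  CaSiO3: 13.90 t
Total batch = 120.0 t; LOI loss = 20.04 t

In-progress results are printed, with 4-significant-figure rounding, in the working. Every computation runs at full precision at every stage — each reported value undergoes a single rounding; the derived quantities (LOI, four oxide percentages, totals, the yield, glass mass) are rebuilt at full float precision using the weight values per 100.0 t of glass, precisely as stated by the question or the answer.
Oxide-by-oxide targets in 100.0 t fused product:
  MgO: 23.03% × 100.0 = 23.03 t
  SiO2: 34.29% × 100.0 = 34.29 t
  B2O3: 22.70% × 100.0 = 22.70 t
  CaO: 19.98% × 100.0 = 19.98 t
Oxide-by-oxide audit using the reported weights, per the basis as stated (summed amounts equal target values once rounding is allowed for):
  MgO: 22.89·0.4099 + 42.89·0.3182 = 23.03 t (target 23.03 t)
  SiO2: 42.89·0.6327 + 13.90·0.5148 = 34.29 t (target 34.29 t)
  B2O3: 40.36·0.5624 = 22.70 t (target 22.70 t)
  CaO: 22.89·0.5800 + 13.90·0.4822 = 19.98 t (target 19.98 t)
Glass-mass closure: batch total minus LOI = 100.0 t (the targets, summed, come to 100.0 t; the stated basis being 100.0 t — any gap is answer rounding).
Whole-batch sum: Σ batch = 120.0 t; the LOI term Σ batch·LOI equals 20.04 t; the yield ratio, glass ÷ batch: 83.31%.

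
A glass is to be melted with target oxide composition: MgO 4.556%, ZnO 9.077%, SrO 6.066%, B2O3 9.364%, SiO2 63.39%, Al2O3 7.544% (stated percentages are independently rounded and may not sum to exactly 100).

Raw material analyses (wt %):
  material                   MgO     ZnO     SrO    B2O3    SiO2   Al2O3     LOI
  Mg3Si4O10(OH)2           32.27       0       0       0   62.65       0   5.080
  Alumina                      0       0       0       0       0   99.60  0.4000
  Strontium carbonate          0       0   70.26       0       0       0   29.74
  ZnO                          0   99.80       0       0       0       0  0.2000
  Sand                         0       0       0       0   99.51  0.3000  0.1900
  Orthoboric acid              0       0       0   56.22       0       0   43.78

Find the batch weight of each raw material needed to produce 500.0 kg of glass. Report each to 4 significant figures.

The whole derivation maintains exact precision in every operation. Values along the way are displayed (rounded to four significant digits) in the printout. Each reported result takes just one rounding — derived quantities, including ignition loss, totals, six oxide percentages, glass mass, yield, are re-derived starting from the weights on 500.0 kg of glass in full float precision precisely as stated by the problem or answer text.
Per-oxide target masses for 500.0 kg glass:
  MgO: 4.556% × 500.0 = 22.78 kg
  ZnO: 9.077% × 500.0 = 45.38 kg
  SrO: 6.066% × 500.0 = 30.33 kg
  B2O3: 9.364% × 500.0 = 46.82 kg
  SiO2: 63.39% × 500.0 = 317.0 kg
  Al2O3: 7.544% × 500.0 = 37.72 kg
Mass-balance tally per oxide per the reported batch figures, per the basis as stated (summed amounts equal target values given rounding of the digits):
  MgO: 70.59·0.3227 = 22.78 kg (target 22.78 kg)
  ZnO: 45.48·0.9980 = 45.39 kg (target 45.38 kg)
  SrO: 43.17·0.7026 = 30.33 kg (target 30.33 kg)
  B2O3: 83.28·0.5622 = 46.82 kg (target 46.82 kg)
  SiO2: 70.59·0.6265 + 274.1·0.9951 = 317.0 kg (target 317.0 kg)
  Al2O3: 37.05·0.9960 + 274.1·0.003000 = 37.72 kg (target 37.72 kg)
Glass-mass bookkeeping: total batch − LOI = 500.0 kg (targets for the oxides total 500.0 kg; with the basis standing at 500.0 kg — a pure rounding effect).
Total batch = Σ batch = 553.7 kg; LOI loss = Σ batch·LOI = 53.64 kg; yield = glass ÷ total batch = 90.31%.

Batch per 500.0 kg glass:
  Mg3Si4O10(OH)2: 70.59 kg
  Alumina: 37.05 kg
  Strontium carbonate: 43.17 kg
  ZnO: 45.48 kg
  Sand: 274.1 kg
  Orthoboric acid: 83.28 kg
Total batch = 553.7 kg; LOI loss = 53.64 kg; yield = 90.31%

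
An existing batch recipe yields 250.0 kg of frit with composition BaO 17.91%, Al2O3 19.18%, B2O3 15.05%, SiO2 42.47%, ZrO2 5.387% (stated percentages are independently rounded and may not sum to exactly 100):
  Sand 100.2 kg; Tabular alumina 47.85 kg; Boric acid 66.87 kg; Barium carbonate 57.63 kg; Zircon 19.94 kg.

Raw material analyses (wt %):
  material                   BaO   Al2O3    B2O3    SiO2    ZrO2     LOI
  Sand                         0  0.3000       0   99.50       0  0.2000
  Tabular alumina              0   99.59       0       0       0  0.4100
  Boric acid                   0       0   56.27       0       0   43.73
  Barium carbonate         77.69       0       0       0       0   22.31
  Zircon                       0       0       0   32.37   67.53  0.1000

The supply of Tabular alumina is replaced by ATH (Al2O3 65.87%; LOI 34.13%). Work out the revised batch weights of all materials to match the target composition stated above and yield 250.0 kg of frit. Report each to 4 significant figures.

Revised batch per 250.0 kg frit:
  Sand: 100.2 kg
  ATH: 72.34 kg
  Boric acid: 66.87 kg
  Barium carbonate: 57.63 kg
  Zircon: 19.94 kg
Total batch = 317.0 kg; LOI loss = 67.01 kg

Rounding to 4 significant figures extends to every mid-chain value as displayed — full float precision is kept through every step. Every reported figure takes a single rounding. The derived quantities, including the yield, the five compositions, ignition loss, net glass mass, the totals, are computed starting from the weights for 250.0 kg of glass in exact precision as quoted within problem or answer.
Oxide-by-oxide targets in 250.0 kg frit:
  BaO: 17.91% × 250.0 = 44.78 kg
  Al2O3: 19.18% × 250.0 = 47.95 kg
  B2O3: 15.05% × 250.0 = 37.62 kg
  SiO2: 42.47% × 250.0 = 106.2 kg
  ZrO2: 5.387% × 250.0 = 13.47 kg
Verifying the oxide balance with the batch weights as given, at the basis given (every target is met by its sum inside rounding margins):
  BaO: 57.63·0.7769 = 44.77 kg (target 44.78 kg)
  Al2O3: 100.2·0.003000 + 72.34·0.6587 = 47.95 kg (target 47.95 kg)
  B2O3: 66.87·0.5627 = 37.63 kg (target 37.62 kg)
  SiO2: 100.2·0.9950 + 19.94·0.3237 = 106.2 kg (target 106.2 kg)
  ZrO2: 19.94·0.6753 = 13.47 kg (target 13.47 kg)
Glass mass check: the batch minus its LOI: 250.0 kg (targets for the oxides total 250.0 kg; basis as stated: 250.0 kg — differing by rounding only).
Total batch = Σ batch = 317.0 kg; LOI removed, Σ of batch·LOI: 67.01 kg; yield = glass ÷ total batch = 78.86%.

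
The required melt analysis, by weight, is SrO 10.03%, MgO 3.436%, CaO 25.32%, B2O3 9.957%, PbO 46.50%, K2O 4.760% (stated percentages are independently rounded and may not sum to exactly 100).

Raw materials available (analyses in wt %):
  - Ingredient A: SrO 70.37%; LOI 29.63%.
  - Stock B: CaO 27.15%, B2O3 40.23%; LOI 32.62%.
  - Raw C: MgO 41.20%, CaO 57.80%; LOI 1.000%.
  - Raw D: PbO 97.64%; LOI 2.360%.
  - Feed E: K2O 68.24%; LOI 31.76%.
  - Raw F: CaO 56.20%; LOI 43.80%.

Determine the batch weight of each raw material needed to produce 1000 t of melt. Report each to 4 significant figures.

Batch per 1000 t melt:
  Ingredient A: 142.5 t
  Stock B: 247.5 t
  Raw C: 83.40 t
  Raw D: 476.2 t
  Feed E: 69.75 t
  Raw F: 245.2 t
Total batch = 1265 t; LOI loss = 264.6 t; yield = 79.08%

The working math holds full float precision at every stage — in-progress results appear rounded to four significant figures at each printed step; a single rounding finalizes every reported value; derived quantities are computed in exact precision (the six compositions, the yield, net glass mass, LOI, totals) from the batch weights for 1000 t of glass as given in either problem or answer.
Target oxide masses per 1000 t melt:
  SrO: 10.03% × 1000 = 100.3 t
  MgO: 3.436% × 1000 = 34.36 t
  CaO: 25.32% × 1000 = 253.2 t
  B2O3: 9.957% × 1000 = 99.57 t
  PbO: 46.50% × 1000 = 465.0 t
  K2O: 4.760% × 1000 = 47.60 t
Balance tally, oxide-wise, on the weights just shown, at the basis given (oxide sums agree with the targets within answer rounding):
  SrO: 142.5·0.7037 = 100.3 t (target 100.3 t)
  MgO: 83.40·0.4120 = 34.36 t (target 34.36 t)
  CaO: 247.5·0.2715 + 83.40·0.5780 + 245.2·0.5620 = 253.2 t (target 253.2 t)
  B2O3: 247.5·0.4023 = 99.57 t (target 99.57 t)
  PbO: 476.2·0.9764 = 465.0 t (target 465.0 t)
  K2O: 69.75·0.6824 = 47.60 t (target 47.60 t)
The glass-mass cross-check: batch Σ − ignition loss = 1000 t (per-oxide target masses sum to 1000 t; stated basis 1000 t — rounding explains the deltas).
Adding the batch up: Σ batch = 1265 t; loss to ignition Σ batch·LOI = 264.6 t; the yield ratio, glass ÷ batch: 79.08%.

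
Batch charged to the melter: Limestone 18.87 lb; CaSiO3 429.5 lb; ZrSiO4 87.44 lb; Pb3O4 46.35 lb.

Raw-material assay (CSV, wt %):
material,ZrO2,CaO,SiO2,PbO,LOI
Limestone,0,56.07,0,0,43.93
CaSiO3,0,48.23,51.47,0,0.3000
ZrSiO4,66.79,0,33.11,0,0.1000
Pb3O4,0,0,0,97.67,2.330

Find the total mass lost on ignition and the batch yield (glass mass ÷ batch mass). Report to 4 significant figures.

Values along the way appear (rounded to four significant digits) as written — the working math keeps exact precision in all steps. Each reported result takes exactly one rounding — the derived quantities, including net glass mass, totals, the four compositions, LOI, the yield, are re-derived starting from the weights per 571.4 lb of glass in full precision, as quoted within the question or the answer.
Loss on ignition, line by line:
  Limestone: 18.87 × 0.4393 = 8.290 lb
  CaSiO3: 429.5 × 0.003000 = 1.288 lb
  ZrSiO4: 87.44 × 0.001000 = 0.08744 lb
  Pb3O4: 46.35 × 0.02330 = 1.080 lb
Total LOI = 10.75 lb
Glass = batch − LOI = 582.2 − 10.75 = 571.4 lb

LOI loss = 10.75 lb; glass = 571.4 lb; yield = 98.15%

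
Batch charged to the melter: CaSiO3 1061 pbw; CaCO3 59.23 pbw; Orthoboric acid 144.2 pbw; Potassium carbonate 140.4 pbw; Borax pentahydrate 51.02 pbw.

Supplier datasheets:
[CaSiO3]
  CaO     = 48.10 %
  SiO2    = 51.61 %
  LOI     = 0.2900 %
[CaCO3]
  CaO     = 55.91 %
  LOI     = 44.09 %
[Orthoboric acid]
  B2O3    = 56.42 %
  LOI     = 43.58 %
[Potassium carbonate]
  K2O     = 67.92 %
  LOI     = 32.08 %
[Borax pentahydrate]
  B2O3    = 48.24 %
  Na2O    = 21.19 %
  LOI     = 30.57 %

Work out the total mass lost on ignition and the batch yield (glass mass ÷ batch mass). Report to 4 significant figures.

Mid-chain values appear rounded to 4 significant figures in the working. The working math runs at full precision at every stage. Every reported number is rounded once only. Derived quantities (the five compositions, net glass mass, ignition loss, the yield, the totals) are computed at full float precision from the batch weights per 1303 pbw of glass, exactly as shown in the problem or the answer.
Ignition loss by material:
  CaSiO3: 1061 × 0.002900 = 3.077 pbw
  CaCO3: 59.23 × 0.4409 = 26.11 pbw
  Orthoboric acid: 144.2 × 0.4358 = 62.84 pbw
  Potassium carbonate: 140.4 × 0.3208 = 45.04 pbw
  Borax pentahydrate: 51.02 × 0.3057 = 15.60 pbw
Total LOI = 152.7 pbw
Glass = batch − LOI = 1456 − 152.7 = 1303 pbw

LOI loss = 152.7 pbw; glass = 1303 pbw; yield = 89.51%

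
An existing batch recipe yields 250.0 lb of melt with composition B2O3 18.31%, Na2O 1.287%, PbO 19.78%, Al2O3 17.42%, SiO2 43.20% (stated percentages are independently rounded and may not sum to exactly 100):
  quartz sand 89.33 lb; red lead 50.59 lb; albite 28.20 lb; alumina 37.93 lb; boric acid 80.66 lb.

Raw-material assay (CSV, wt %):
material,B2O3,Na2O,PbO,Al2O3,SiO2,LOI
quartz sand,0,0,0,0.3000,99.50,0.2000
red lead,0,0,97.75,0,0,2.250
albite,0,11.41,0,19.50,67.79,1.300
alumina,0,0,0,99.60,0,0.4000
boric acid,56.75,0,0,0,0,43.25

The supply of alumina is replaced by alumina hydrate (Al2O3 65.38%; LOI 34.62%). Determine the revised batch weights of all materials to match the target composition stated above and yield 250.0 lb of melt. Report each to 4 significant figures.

Intermediates are displayed rounded to 4 significant figures when written out. Every computation keeps full float precision from first step to last — every reported number is rounded exactly once; the derived quantities are recomputed in full float precision (the five compositions, yield, net glass mass, LOI, the totals) starting from the weights on 250.0 lb of glass, as given in the problem or answer text.
Oxide-by-oxide targets in 250.0 lb melt:
  B2O3: 18.31% × 250.0 = 45.78 lb
  Na2O: 1.287% × 250.0 = 3.218 lb
  PbO: 19.78% × 250.0 = 49.45 lb
  Al2O3: 17.42% × 250.0 = 43.55 lb
  SiO2: 43.20% × 250.0 = 108.0 lb
Per-oxide balance check working from each reported weight, relative to the basis at hand (each sum matches its target mass once rounding is allowed for):
  B2O3: 80.66·0.5675 = 45.77 lb (target 45.78 lb)
  Na2O: 28.20·0.1141 = 3.218 lb (target 3.218 lb)
  PbO: 50.59·0.9775 = 49.45 lb (target 49.45 lb)
  Al2O3: 89.33·0.003000 + 28.20·0.1950 + 57.79·0.6538 = 43.55 lb (target 43.55 lb)
  SiO2: 89.33·0.9950 + 28.20·0.6779 = 108.0 lb (target 108.0 lb)
Glass-mass bookkeeping: whole batch net of LOI = 250.0 lb (the targets, summed, come to 250.0 lb; with the basis standing at 250.0 lb — deltas are rounding alone).
Total batch = Σ batch = 306.6 lb; LOI removed, Σ of batch·LOI: 56.58 lb; glass ÷ batch gives a yield of 81.55%.

Revised batch per 250.0 lb melt:
  quartz sand: 89.33 lb
  red lead: 50.59 lb
  albite: 28.20 lb
  alumina hydrate: 57.79 lb
  boric acid: 80.66 lb
Total batch = 306.6 lb; LOI loss = 56.58 lb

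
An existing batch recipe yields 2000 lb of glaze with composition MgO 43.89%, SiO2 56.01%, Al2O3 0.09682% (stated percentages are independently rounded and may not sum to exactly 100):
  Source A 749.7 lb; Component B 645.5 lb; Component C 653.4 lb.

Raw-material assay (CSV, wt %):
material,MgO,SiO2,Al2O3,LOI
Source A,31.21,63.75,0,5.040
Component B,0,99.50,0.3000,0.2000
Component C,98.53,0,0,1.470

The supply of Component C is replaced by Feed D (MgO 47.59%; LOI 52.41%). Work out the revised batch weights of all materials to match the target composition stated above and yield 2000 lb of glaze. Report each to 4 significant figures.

The whole derivation maintains full precision throughout; mid-chain values are shown (rounded to four significant digits) as written. A single rounding yields every reported number; all derived quantities, which include LOI, three oxide percentages, yield, glass mass, totals, are rebuilt at exact precision, as written in the problem or answer text, starting from the weights per 2000 lb of glass.
Oxide mass targets, per 2000 lb glaze:
  MgO: 43.89% × 2000 = 877.8 lb
  SiO2: 56.01% × 2000 = 1120 lb
  Al2O3: 0.09682% × 2000 = 1.936 lb
A balance pass over the oxides, applying the batch weights above, relative to the basis at hand (target by target, the sums agree exact up to rounding of places):
  MgO: 749.7·0.3121 + 1353·0.4759 = 877.9 lb (target 877.8 lb)
  SiO2: 749.7·0.6375 + 645.5·0.9950 = 1120 lb (target 1120 lb)
  Al2O3: 645.5·0.003000 = 1.937 lb (target 1.936 lb)
Consistency of the glass mass: net batch after ignition = 2000 lb (oxide target masses add up to 2000 lb; basis as stated: 2000 lb — differing by rounding only).
Adding the batch up: Σ batch = 2748 lb; the LOI term Σ batch·LOI equals 748.2 lb; yield = glass ÷ total batch = 72.78%.

Revised batch per 2000 lb glaze:
  Source A: 749.7 lb
  Component B: 645.5 lb
  Feed D: 1353 lb
Total batch = 2748 lb; LOI loss = 748.2 lb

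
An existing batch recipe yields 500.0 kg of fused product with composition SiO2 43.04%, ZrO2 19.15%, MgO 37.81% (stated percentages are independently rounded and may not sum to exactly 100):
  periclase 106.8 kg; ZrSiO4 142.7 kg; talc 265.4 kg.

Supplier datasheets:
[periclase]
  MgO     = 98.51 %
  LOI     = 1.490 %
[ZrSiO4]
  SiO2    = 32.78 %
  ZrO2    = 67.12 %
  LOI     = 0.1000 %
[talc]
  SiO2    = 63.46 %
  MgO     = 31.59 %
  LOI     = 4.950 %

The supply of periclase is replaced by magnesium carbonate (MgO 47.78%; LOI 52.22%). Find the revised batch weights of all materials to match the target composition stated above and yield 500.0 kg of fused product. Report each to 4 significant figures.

Revised batch per 500.0 kg fused product:
  magnesium carbonate: 220.2 kg
  ZrSiO4: 142.7 kg
  talc: 265.4 kg
Total batch = 628.3 kg; LOI loss = 128.3 kg

The intermediate values appear, rounded to 4 significant figures, at each printed step — every computation runs at full float precision in every operation. Each reported result carries a single rounding — derived quantities are recomputed starting from the weights for 500.0 kg of glass in full float precision (totals, yield, glass mass, the three compositions, LOI), as written in the problem or the answer.
The oxide mass targets at 500.0 kg fused product:
  SiO2: 43.04% × 500.0 = 215.2 kg
  ZrO2: 19.15% × 500.0 = 95.75 kg
  MgO: 37.81% × 500.0 = 189.0 kg
Checking each oxide sum applying the batch weights above, on the stated basis (sums match the target masses exact up to rounding of places):
  SiO2: 142.7·0.3278 + 265.4·0.6346 = 215.2 kg (target 215.2 kg)
  ZrO2: 142.7·0.6712 = 95.78 kg (target 95.75 kg)
  MgO: 220.2·0.4778 + 265.4·0.3159 = 189.1 kg (target 189.0 kg)
Consistency of the glass mass: batch Σ − ignition loss = 500.0 kg (oxide target masses add up to 500.0 kg; with the basis standing at 500.0 kg — rounding explains the deltas).
Batch total: Σ batch = 628.3 kg; Σ batch·LOI gives LOI loss = 128.3 kg; glass ÷ batch gives a yield of 79.58%.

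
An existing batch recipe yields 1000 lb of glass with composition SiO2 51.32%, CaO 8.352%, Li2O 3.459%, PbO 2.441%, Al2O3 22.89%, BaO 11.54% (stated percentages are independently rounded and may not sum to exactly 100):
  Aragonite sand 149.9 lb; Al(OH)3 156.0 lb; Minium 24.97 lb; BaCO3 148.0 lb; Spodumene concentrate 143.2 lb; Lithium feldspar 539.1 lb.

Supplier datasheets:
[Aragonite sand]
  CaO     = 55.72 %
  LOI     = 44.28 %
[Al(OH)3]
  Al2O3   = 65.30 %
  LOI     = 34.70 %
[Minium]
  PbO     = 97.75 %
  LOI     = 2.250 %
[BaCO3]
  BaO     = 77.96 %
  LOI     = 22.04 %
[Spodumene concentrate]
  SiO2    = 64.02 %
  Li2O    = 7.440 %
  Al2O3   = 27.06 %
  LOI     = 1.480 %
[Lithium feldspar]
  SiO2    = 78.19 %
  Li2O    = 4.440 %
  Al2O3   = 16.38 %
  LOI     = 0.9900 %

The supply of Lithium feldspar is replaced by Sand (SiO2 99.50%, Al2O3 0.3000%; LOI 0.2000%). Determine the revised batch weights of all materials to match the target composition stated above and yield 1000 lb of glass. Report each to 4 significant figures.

Mid-chain values are shown, rounded to 4 significant digits, when written out — all internal work maintains full float precision in every operation — every reported result is rounded once only. All derived quantities are re-derived using the weight values per 1000 lb of glass at full precision (glass mass, six oxide percentages, ignition loss, yield, the totals), as written in the problem or answer text.
Target masses of each oxide per 1000 lb glass:
  SiO2: 51.32% × 1000 = 513.2 lb
  CaO: 8.352% × 1000 = 83.52 lb
  Li2O: 3.459% × 1000 = 34.59 lb
  PbO: 2.441% × 1000 = 24.41 lb
  Al2O3: 22.89% × 1000 = 228.9 lb
  BaO: 11.54% × 1000 = 115.4 lb
Balance tally, oxide-wise, using the reported weights, per the basis as stated (every target is met by its sum within answer rounding):
  SiO2: 464.9·0.6402 + 216.6·0.9950 = 513.1 lb (target 513.2 lb)
  CaO: 149.9·0.5572 = 83.52 lb (target 83.52 lb)
  Li2O: 464.9·0.07440 = 34.59 lb (target 34.59 lb)
  PbO: 24.97·0.9775 = 24.41 lb (target 24.41 lb)
  Al2O3: 156.9·0.6530 + 464.9·0.2706 + 216.6·0.003000 = 228.9 lb (target 228.9 lb)
  BaO: 148.0·0.7796 = 115.4 lb (target 115.4 lb)
Glass mass check: batch Σ − ignition loss = 1000 lb (summing oxide targets gives 1000 lb; against the stated basis, 1000 lb — differing by rounding only).
Batch total: Σ batch = 1161 lb; Σ batch·LOI gives LOI loss = 161.3 lb; yield = glass ÷ total batch = 86.11%.

Revised batch per 1000 lb glass:
  Aragonite sand: 149.9 lb
  Al(OH)3: 156.9 lb
  Minium: 24.97 lb
  BaCO3: 148.0 lb
  Spodumene concentrate: 464.9 lb
  Sand: 216.6 lb
Total batch = 1161 lb; LOI loss = 161.3 lb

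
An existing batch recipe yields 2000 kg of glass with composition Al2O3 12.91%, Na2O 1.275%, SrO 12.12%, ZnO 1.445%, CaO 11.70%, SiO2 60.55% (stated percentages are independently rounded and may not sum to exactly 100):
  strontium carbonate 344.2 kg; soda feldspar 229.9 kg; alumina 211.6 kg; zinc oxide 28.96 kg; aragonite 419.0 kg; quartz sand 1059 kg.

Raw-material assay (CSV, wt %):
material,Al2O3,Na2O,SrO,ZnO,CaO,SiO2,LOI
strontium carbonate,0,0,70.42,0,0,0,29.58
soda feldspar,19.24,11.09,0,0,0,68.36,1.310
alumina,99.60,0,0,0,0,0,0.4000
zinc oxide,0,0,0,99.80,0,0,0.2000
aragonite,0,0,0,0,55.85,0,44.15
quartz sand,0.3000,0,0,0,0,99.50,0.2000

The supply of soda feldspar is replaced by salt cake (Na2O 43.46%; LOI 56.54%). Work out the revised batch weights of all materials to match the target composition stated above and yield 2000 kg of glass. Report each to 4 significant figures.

Revised batch per 2000 kg glass:
  strontium carbonate: 344.2 kg
  salt cake: 58.67 kg
  alumina: 255.6 kg
  zinc oxide: 28.96 kg
  aragonite: 419.0 kg
  quartz sand: 1217 kg
Total batch = 2323 kg; LOI loss = 323.5 kg

Working values are displayed (rounded to 4 significant digits) between the steps; every computation maintains exact precision through every step; every reported value is rounded a single time. All derived quantities are rebuilt at exact precision (the totals, the yield, the six compositions, ignition loss, glass mass) from the weighed amounts for 2000 kg of glass, exactly as shown in question or answer.
Oxide mass targets, per 2000 kg glass:
  Al2O3: 12.91% × 2000 = 258.2 kg
  Na2O: 1.275% × 2000 = 25.50 kg
  SrO: 12.12% × 2000 = 242.4 kg
  ZnO: 1.445% × 2000 = 28.90 kg
  CaO: 11.70% × 2000 = 234.0 kg
  SiO2: 60.55% × 2000 = 1211 kg
Per-oxide balance check working from each reported weight, against the basis in use (each sum matches its target mass net of answer rounding effects):
  Al2O3: 255.6·0.9960 + 1217·0.003000 = 258.2 kg (target 258.2 kg)
  Na2O: 58.67·0.4346 = 25.50 kg (target 25.50 kg)
  SrO: 344.2·0.7042 = 242.4 kg (target 242.4 kg)
  ZnO: 28.96·0.9980 = 28.90 kg (target 28.90 kg)
  CaO: 419.0·0.5585 = 234.0 kg (target 234.0 kg)
  SiO2: 1217·0.9950 = 1211 kg (target 1211 kg)
The glass-mass cross-check: total batch − LOI = 2000 kg (the targets, summed, come to 2000 kg; with the basis standing at 2000 kg — differing by rounding only).
Total batch = Σ batch = 2323 kg; Σ batch·LOI gives LOI loss = 323.5 kg; yield: glass divided by total = 86.08%.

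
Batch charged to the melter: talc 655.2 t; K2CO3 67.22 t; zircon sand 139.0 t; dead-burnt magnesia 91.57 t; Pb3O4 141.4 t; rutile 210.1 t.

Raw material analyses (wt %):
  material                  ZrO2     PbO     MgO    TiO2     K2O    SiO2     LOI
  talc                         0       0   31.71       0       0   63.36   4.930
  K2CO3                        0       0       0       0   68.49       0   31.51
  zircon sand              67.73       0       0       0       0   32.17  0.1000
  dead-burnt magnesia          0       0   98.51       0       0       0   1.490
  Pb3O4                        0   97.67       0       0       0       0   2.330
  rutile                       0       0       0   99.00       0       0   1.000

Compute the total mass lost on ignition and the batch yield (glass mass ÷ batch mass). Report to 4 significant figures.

LOI loss = 60.38 t; glass = 1244 t; yield = 95.37%

All internal work keeps exact precision at every stage — rounding to 4 significant figures extends to each working value as shown; every reported figure is rounded exactly once — derived quantities are re-derived at full float precision (ignition loss, glass mass, the six compositions, totals, yield) starting from the weights at 1244 t of glass, exactly as shown in the question or the answer.
Per-material ignition loss:
  talc: 655.2 × 0.04930 = 32.30 t
  K2CO3: 67.22 × 0.3151 = 21.18 t
  zircon sand: 139.0 × 0.001000 = 0.1390 t
  dead-burnt magnesia: 91.57 × 0.01490 = 1.364 t
  Pb3O4: 141.4 × 0.02330 = 3.295 t
  rutile: 210.1 × 0.01000 = 2.101 t
Total LOI = 60.38 t
Glass = batch − LOI = 1304 − 60.38 = 1244 t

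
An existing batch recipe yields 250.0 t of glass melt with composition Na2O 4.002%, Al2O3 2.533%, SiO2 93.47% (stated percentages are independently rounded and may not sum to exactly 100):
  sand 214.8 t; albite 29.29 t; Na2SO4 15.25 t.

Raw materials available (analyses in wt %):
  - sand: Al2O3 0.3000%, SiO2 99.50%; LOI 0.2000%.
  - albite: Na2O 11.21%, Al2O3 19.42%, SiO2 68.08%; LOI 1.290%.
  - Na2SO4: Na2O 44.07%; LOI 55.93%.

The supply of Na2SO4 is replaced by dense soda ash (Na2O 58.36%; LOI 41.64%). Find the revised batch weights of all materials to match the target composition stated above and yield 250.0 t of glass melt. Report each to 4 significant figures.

Revised batch per 250.0 t glass melt:
  sand: 214.8 t
  albite: 29.29 t
  dense soda ash: 11.52 t
Total batch = 255.6 t; LOI loss = 5.604 t

Working values are shown rounded to four significant digits alongside each step; all internal work keeps exact precision through every step — each reported value is rounded a single time — derived quantities (the totals, glass mass, the three compositions, LOI, the yield) are computed from the batch weights at 250.0 t of glass in full float precision as written in the problem or answer text.
Target masses of each oxide per 250.0 t glass melt:
  Na2O: 4.002% × 250.0 = 10.01 t
  Al2O3: 2.533% × 250.0 = 6.332 t
  SiO2: 93.47% × 250.0 = 233.7 t
Balance tally, oxide-wise, from the weights as reported, versus the basis set out (summed amounts equal target values once rounding is allowed for):
  Na2O: 29.29·0.1121 + 11.52·0.5836 = 10.01 t (target 10.01 t)
  Al2O3: 214.8·0.003000 + 29.29·0.1942 = 6.333 t (target 6.332 t)
  SiO2: 214.8·0.9950 + 29.29·0.6808 = 233.7 t (target 233.7 t)
Consistency of the glass mass: total batch − LOI = 250.0 t (summing oxide targets gives 250.0 t; the stated basis being 250.0 t — any gap is answer rounding).
Total batch = Σ batch = 255.6 t; loss to ignition Σ batch·LOI = 5.604 t; yield, glass over the total, = 97.81%.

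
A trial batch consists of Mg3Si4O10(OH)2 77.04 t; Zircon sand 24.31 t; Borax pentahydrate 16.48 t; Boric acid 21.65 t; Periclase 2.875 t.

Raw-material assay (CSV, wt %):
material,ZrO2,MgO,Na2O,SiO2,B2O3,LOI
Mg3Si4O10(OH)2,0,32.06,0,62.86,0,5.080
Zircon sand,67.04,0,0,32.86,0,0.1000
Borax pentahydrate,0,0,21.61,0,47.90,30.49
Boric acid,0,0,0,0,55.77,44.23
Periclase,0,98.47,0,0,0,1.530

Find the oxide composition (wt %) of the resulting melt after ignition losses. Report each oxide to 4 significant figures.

Glass mass = 123.8 t (batch 142.4 − LOI 18.58).
Composition: ZrO2 13.17%, MgO 22.24%, Na2O 2.877%, SiO2 45.58%, B2O3 16.13%

Each numeric step runs at full float precision throughout — intermediates are printed rounded off to 4 significant digits within the worked lines — each reported figure is rounded just once; the derived quantities are computed at exact precision (net glass mass, the totals, LOI, the five compositions, yield) from the batch weights per 123.8 t of glass as given in question or answer.
Oxide masses out of the charge:
  ZrO2: 24.31·0.6704 = 16.30 t
  MgO: 77.04·0.3206 + 2.875·0.9847 = 27.53 t
  Na2O: 16.48·0.2161 = 3.561 t
  SiO2: 77.04·0.6286 + 24.31·0.3286 = 56.42 t
  B2O3: 16.48·0.4790 + 21.65·0.5577 = 19.97 t
LOI: 77.04·0.05080 + 24.31·0.001000 + 16.48·0.3049 + 21.65·0.4423 + 2.875·0.01530 = 18.58 t
The glass mass, total less LOI, = 142.4 − 18.58 = 123.8 t (equal to the oxide-mass sum)
wt % = 100 × oxide mass / glass mass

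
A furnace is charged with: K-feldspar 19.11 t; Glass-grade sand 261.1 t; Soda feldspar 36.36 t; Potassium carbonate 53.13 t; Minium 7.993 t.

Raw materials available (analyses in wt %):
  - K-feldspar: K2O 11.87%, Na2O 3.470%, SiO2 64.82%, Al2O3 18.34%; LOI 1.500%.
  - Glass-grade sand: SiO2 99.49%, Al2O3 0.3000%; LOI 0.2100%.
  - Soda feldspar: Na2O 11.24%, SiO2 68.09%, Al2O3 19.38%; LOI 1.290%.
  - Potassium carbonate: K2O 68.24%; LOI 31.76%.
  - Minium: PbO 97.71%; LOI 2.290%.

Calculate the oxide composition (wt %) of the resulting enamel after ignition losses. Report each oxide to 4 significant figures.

The intermediate values are displayed with 4-significant-figure rounding in the printout. All arithmetic holds full precision in every operation — each reported figure takes just one rounding; all derived quantities are rebuilt from the batch weights on 359.3 t of glass in full float precision (yield, five oxide percentages, totals, net glass mass, LOI), exactly as printed in the problem or answer text.
Per-oxide mass from batch:
  K2O: 19.11·0.1187 + 53.13·0.6824 = 38.52 t
  Na2O: 19.11·0.03470 + 36.36·0.1124 = 4.750 t
  SiO2: 19.11·0.6482 + 261.1·0.9949 + 36.36·0.6809 = 296.9 t
  PbO: 7.993·0.9771 = 7.810 t
  Al2O3: 19.11·0.1834 + 261.1·0.003000 + 36.36·0.1938 = 11.33 t
LOI: 19.11·0.01500 + 261.1·0.002100 + 36.36·0.01290 + 53.13·0.3176 + 7.993·0.02290 = 18.36 t
Glass = total batch minus LOI = 377.7 − 18.36 = 359.3 t (the oxide masses sum to this)
percent by weight: oxide/glass ×100

Glass mass = 359.3 t (batch 377.7 − LOI 18.36).
Composition: K2O 10.72%, Na2O 1.322%, SiO2 82.63%, PbO 2.173%, Al2O3 3.154%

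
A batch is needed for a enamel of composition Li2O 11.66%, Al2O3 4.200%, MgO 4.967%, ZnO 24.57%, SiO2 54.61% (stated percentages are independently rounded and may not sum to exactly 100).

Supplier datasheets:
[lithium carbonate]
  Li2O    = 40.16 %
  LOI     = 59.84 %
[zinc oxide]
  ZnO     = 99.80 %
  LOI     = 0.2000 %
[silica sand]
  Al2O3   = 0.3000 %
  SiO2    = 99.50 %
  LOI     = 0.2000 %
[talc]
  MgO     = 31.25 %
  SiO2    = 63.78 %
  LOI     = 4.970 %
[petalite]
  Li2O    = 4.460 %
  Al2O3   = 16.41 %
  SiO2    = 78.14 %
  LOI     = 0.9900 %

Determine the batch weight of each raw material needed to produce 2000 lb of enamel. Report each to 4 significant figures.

The working math holds exact precision in every operation. Working values are printed rounded to four significant figures when written out — a single rounding yields every reported value. Derived quantities are carried in full precision (the yield, totals, five oxide percentages, net glass mass, ignition loss) from the batch weights for 2000 lb of glass as they appear in the problem or answer text.
Per-oxide target masses for 2000 lb enamel:
  Li2O: 11.66% × 2000 = 233.2 lb
  Al2O3: 4.200% × 2000 = 84.00 lb
  MgO: 4.967% × 2000 = 99.34 lb
  ZnO: 24.57% × 2000 = 491.4 lb
  SiO2: 54.61% × 2000 = 1092 lb
Oxide-by-oxide audit on the weights just shown, versus the basis set out (oxide sums agree with the targets exact up to rounding of places):
  Li2O: 524.8·0.4016 + 502.8·0.04460 = 233.2 lb (target 233.2 lb)
  Al2O3: 499.1·0.003000 + 502.8·0.1641 = 84.01 lb (target 84.00 lb)
  MgO: 317.9·0.3125 = 99.34 lb (target 99.34 lb)
  ZnO: 492.4·0.9980 = 491.4 lb (target 491.4 lb)
  SiO2: 499.1·0.9950 + 317.9·0.6378 + 502.8·0.7814 = 1092 lb (target 1092 lb)
Glass-mass bookkeeping: total charge less LOI = 2000 lb (summing oxide targets gives 2000 lb; the stated basis being 2000 lb — gaps are rounding artifacts).
Whole-batch sum: Σ batch = 2337 lb; Σ batch·LOI gives LOI loss = 336.8 lb; yield: glass divided by total = 85.59%.

Batch per 2000 lb enamel:
  lithium carbonate: 524.8 lb
  zinc oxide: 492.4 lb
  silica sand: 499.1 lb
  talc: 317.9 lb
  petalite: 502.8 lb
Total batch = 2337 lb; LOI loss = 336.8 lb; yield = 85.59%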